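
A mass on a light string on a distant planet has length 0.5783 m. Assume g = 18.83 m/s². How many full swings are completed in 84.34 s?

T = 2π√(L/g) = 2π√(0.5783/18.83) = 1.1011 s.
Number of complete oscillations = ⌊84.34/1.1011⌋ = ⌊76.595⌋ = 76.

76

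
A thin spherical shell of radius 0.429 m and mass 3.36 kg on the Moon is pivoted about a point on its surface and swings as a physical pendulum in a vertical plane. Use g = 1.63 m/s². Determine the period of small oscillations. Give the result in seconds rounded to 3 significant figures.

4.16 s

I_cm = (2/3)mr² = 0.4123 kg·m². The pivot is at distance d = 0.429 m from the centre of mass.
By the parallel-axis theorem, I = I_cm + md² = 0.4123 + 0.6184 = 1.031 kg·m².
T = 2π√(I/(mgd)) = 2π√(1.031/(3.36 × 1.63 × 0.429)) = 4.16 s.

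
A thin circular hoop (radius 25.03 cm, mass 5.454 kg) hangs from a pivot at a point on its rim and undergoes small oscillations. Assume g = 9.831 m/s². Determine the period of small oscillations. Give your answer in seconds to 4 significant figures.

I_cm = mr² = 0.34169 kg·m². The pivot is at distance d = 0.2503 m from the centre of mass.
By the parallel-axis theorem, I = I_cm + md² = 0.34169 + 0.34169 = 0.68339 kg·m².
T = 2π√(I/(mgd)) = 2π√(0.68339/(5.454 × 9.831 × 0.2503)) = 1.418 s.

1.418 s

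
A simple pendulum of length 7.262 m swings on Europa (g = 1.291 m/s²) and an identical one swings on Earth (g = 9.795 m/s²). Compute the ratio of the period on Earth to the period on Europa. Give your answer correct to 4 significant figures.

0.3630

T ∝ 1/√g, so T₂/T₁ = √(g₁/g₂) = √(1.291/9.795) = 0.3630.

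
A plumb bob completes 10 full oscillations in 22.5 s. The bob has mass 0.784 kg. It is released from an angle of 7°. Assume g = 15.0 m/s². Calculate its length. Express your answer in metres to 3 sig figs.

1.92 m

T = 22.5/10 = 2.250 s.
From T = 2π√(L/g), L = gT²/(4π²) = 15.0 × 2.250²/(4π²) = 1.92 m.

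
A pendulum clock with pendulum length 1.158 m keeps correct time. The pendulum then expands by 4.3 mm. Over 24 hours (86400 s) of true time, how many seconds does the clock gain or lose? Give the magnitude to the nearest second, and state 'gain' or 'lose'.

T ∝ √L, so T'/T = √(1.16230/1.158) = 1.00185.
In 86400 s of true time the clock registers 86400/1.00185 = 86240.0 s, so it loses 160 s.

lose 160 s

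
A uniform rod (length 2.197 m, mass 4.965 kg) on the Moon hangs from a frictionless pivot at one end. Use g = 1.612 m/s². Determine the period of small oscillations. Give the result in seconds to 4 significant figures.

5.989 s

For a physical pendulum T = 2π√(I/(mgd)), with d = 1.0985 m from pivot to centre of mass.
I_cm = mL²/12 = 4.965 × 2.197²/12 = 1.9971 kg·m²; I = I_cm + md² = 1.9971 + 4.965 × 1.0985² = 7.9884 kg·m².
T = 2π√(7.9884/(4.965 × 1.612 × 1.0985)) = 5.989 s.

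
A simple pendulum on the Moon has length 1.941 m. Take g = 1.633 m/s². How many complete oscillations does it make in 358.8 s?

52

T = 2π√(L/g) = 2π√(1.941/1.633) = 6.8501 s.
Number of complete oscillations = ⌊358.8/6.8501⌋ = ⌊52.378⌋ = 52.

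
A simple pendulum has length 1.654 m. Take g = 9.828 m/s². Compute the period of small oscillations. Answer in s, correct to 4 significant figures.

2.578 s

T = 2π√(L/g) = 2π√(1.654/9.828) = 2π × 0.41024 = 2.578 s.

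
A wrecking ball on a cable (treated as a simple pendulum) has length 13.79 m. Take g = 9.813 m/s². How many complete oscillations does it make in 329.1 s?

T = 2π√(L/g) = 2π√(13.79/9.813) = 7.4484 s.
Number of complete oscillations = ⌊329.1/7.4484⌋ = ⌊44.184⌋ = 44.

44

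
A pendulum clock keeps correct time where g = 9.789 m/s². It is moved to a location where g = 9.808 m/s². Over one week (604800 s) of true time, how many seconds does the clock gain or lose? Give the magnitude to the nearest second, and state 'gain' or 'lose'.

The clock's period scales as T ∝ 1/√g, so T'/T = √(9.789/9.808) = 0.999031.
In 604800 s of true time the clock registers 604800/0.999031 = 605386.7 s, so it gains 587 s.

gain 587 s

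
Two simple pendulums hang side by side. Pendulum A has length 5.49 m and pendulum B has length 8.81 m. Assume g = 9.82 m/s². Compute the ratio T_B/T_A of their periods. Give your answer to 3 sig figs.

1.27

T ∝ √L, so T_B/T_A = √(L_B/L_A) = √(8.81/5.49) = 1.27.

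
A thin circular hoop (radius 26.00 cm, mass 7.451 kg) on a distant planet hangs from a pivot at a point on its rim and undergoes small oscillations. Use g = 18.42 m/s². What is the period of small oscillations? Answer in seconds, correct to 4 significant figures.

I_cm = mr² = 0.50369 kg·m². The pivot is at distance d = 0.2600 m from the centre of mass.
By the parallel-axis theorem, I = I_cm + md² = 0.50369 + 0.50369 = 1.0074 kg·m².
T = 2π√(I/(mgd)) = 2π√(1.0074/(7.451 × 18.42 × 0.2600)) = 1.056 s.

1.056 s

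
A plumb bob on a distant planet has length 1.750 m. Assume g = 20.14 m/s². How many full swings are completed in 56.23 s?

30

T = 2π√(L/g) = 2π√(1.750/20.14) = 1.8521 s.
Number of complete oscillations = ⌊56.23/1.8521⌋ = ⌊30.360⌋ = 30.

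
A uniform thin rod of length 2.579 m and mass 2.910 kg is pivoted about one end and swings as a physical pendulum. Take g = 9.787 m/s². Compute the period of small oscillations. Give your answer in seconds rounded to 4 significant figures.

For a physical pendulum T = 2π√(I/(mgd)), with d = 1.2895 m from pivot to centre of mass.
I_cm = mL²/12 = 2.910 × 2.579²/12 = 1.6129 kg·m²; I = I_cm + md² = 1.6129 + 2.910 × 1.2895² = 6.4517 kg·m².
T = 2π√(6.4517/(2.910 × 9.787 × 1.2895)) = 2.634 s.

2.634 s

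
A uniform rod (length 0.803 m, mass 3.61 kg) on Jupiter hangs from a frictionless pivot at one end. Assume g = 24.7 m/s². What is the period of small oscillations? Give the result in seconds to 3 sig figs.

0.925 s

For a physical pendulum T = 2π√(I/(mgd)), with d = 0.4015 m from pivot to centre of mass.
I_cm = mL²/12 = 3.61 × 0.803²/12 = 0.1940 kg·m²; I = I_cm + md² = 0.1940 + 3.61 × 0.4015² = 0.7759 kg·m².
T = 2π√(0.7759/(3.61 × 24.7 × 0.4015)) = 0.925 s.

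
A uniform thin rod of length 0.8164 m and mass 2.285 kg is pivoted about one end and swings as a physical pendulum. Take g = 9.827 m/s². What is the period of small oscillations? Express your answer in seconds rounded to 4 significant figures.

For a physical pendulum T = 2π√(I/(mgd)), with d = 0.40820 m from pivot to centre of mass.
I_cm = mL²/12 = 2.285 × 0.8164²/12 = 0.12691 kg·m²; I = I_cm + md² = 0.12691 + 2.285 × 0.40820² = 0.50766 kg·m².
T = 2π√(0.50766/(2.285 × 9.827 × 0.40820)) = 1.479 s.

1.479 s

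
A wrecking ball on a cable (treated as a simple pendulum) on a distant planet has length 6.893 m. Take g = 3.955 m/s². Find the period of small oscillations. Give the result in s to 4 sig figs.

T = 2π√(L/g) = 2π√(6.893/3.955) = 2π × 1.3202 = 8.295 s.

8.295 s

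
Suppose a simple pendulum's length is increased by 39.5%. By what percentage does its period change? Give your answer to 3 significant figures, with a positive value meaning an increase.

T ∝ √L, so T'/T = √(1.395) = 1.181.
Percentage change in T = (1.181 − 1) × 100% = 18.1%.

18.1%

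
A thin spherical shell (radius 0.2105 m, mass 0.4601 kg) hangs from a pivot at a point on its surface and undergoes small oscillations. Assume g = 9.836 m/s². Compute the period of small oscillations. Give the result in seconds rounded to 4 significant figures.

1.187 s

I_cm = (2/3)mr² = 0.013591 kg·m². The pivot is at distance d = 0.2105 m from the centre of mass.
By the parallel-axis theorem, I = I_cm + md² = 0.013591 + 0.020387 = 0.033979 kg·m².
T = 2π√(I/(mgd)) = 2π√(0.033979/(0.4601 × 9.836 × 0.2105)) = 1.187 s.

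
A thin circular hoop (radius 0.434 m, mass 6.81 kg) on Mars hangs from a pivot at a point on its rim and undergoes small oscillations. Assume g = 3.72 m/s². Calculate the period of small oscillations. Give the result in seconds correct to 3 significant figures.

I_cm = mr² = 1.283 kg·m². The pivot is at distance d = 0.434 m from the centre of mass.
By the parallel-axis theorem, I = I_cm + md² = 1.283 + 1.283 = 2.565 kg·m².
T = 2π√(I/(mgd)) = 2π√(2.565/(6.81 × 3.72 × 0.434)) = 3.04 s.

3.04 s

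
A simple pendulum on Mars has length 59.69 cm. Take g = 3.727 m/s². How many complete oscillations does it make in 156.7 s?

62

T = 2π√(L/g) = 2π√(0.5969/3.727) = 2.5145 s.
Number of complete oscillations = ⌊156.7/2.5145⌋ = ⌊62.319⌋ = 62.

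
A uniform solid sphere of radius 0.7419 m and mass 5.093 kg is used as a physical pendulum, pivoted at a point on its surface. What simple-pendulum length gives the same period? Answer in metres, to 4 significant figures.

The equivalent simple-pendulum length is L_eq = I/(md), where I is about the pivot and d = 0.74190 m.
I_cm = (2/5)mR² = 1.1213 kg·m², so I = I_cm + md² = 1.1213 + 2.8033 = 3.9246 kg·m².
L_eq = 3.9246/(5.093 × 0.74190) = 1.039 m.

1.039 m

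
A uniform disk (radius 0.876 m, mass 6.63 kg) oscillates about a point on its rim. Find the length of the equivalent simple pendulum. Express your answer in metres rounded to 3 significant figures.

1.31 m

The equivalent simple-pendulum length is L_eq = I/(md), where I is about the pivot and d = 0.8760 m.
I_cm = ½mR² = 2.544 kg·m², so I = I_cm + md² = 2.544 + 5.088 = 7.632 kg·m².
L_eq = 7.632/(6.63 × 0.8760) = 1.31 m.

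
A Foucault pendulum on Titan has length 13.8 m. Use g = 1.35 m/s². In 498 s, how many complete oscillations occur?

24

T = 2π√(L/g) = 2π√(13.8/1.35) = 20.09 s.
Number of complete oscillations = ⌊498/20.09⌋ = ⌊24.79⌋ = 24.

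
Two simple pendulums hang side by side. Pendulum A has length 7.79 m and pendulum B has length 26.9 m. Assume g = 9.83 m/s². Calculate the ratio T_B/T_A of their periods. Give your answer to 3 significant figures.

1.86

T ∝ √L, so T_B/T_A = √(L_B/L_A) = √(26.9/7.79) = 1.86.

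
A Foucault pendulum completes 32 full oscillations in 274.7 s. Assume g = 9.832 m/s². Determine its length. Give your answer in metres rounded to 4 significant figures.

18.35 m

T = 274.7/32 = 8.5844 s.
From T = 2π√(L/g), L = gT²/(4π²) = 9.832 × 8.5844²/(4π²) = 18.35 m.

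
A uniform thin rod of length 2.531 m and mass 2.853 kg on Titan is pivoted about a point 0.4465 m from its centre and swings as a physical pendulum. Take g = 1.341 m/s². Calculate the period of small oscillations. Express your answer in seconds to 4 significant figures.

For a physical pendulum T = 2π√(I/(mgd)), with d = 0.44650 m from pivot to centre of mass.
I_cm = mL²/12 = 2.853 × 2.531²/12 = 1.5230 kg·m²; I = I_cm + md² = 1.5230 + 2.853 × 0.44650² = 2.0918 kg·m².
T = 2π√(2.0918/(2.853 × 1.341 × 0.44650)) = 6.953 s.

6.953 s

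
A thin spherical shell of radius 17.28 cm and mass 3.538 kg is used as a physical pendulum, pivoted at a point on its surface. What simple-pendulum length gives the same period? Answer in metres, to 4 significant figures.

0.2880 m

The equivalent simple-pendulum length is L_eq = I/(md), where I is about the pivot and d = 0.17280 m.
I_cm = (2/3)mR² = 0.070429 kg·m², so I = I_cm + md² = 0.070429 + 0.10564 = 0.17607 kg·m².
L_eq = 0.17607/(3.538 × 0.17280) = 0.2880 m.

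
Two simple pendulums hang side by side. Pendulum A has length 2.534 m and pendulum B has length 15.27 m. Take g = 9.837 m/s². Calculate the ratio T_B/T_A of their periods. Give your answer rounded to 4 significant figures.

2.455

T ∝ √L, so T_B/T_A = √(L_B/L_A) = √(15.27/2.534) = 2.455.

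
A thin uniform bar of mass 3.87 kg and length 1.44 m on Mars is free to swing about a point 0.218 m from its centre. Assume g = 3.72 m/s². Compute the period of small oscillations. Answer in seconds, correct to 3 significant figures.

For a physical pendulum T = 2π√(I/(mgd)), with d = 0.2180 m from pivot to centre of mass.
I_cm = mL²/12 = 3.87 × 1.44²/12 = 0.6687 kg·m²; I = I_cm + md² = 0.6687 + 3.87 × 0.2180² = 0.8527 kg·m².
T = 2π√(0.8527/(3.87 × 3.72 × 0.2180)) = 3.27 s.

3.27 s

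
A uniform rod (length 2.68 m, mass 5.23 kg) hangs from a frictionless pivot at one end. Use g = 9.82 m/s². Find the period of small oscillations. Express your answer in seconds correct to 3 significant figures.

2.68 s

For a physical pendulum T = 2π√(I/(mgd)), with d = 1.340 m from pivot to centre of mass.
I_cm = mL²/12 = 5.23 × 2.68²/12 = 3.130 kg·m²; I = I_cm + md² = 3.130 + 5.23 × 1.340² = 12.52 kg·m².
T = 2π√(12.52/(5.23 × 9.82 × 1.340)) = 2.68 s.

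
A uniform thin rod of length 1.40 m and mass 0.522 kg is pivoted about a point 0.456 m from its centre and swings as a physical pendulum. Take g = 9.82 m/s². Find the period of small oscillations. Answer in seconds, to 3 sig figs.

For a physical pendulum T = 2π√(I/(mgd)), with d = 0.4560 m from pivot to centre of mass.
I_cm = mL²/12 = 0.522 × 1.40²/12 = 0.08526 kg·m²; I = I_cm + md² = 0.08526 + 0.522 × 0.4560² = 0.1938 kg·m².
T = 2π√(0.1938/(0.522 × 9.82 × 0.4560)) = 1.81 s.

1.81 s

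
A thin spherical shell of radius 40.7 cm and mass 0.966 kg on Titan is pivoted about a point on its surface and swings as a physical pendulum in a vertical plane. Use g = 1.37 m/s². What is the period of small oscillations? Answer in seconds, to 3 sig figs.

I_cm = (2/3)mr² = 0.1067 kg·m². The pivot is at distance d = 0.407 m from the centre of mass.
By the parallel-axis theorem, I = I_cm + md² = 0.1067 + 0.1600 = 0.2667 kg·m².
T = 2π√(I/(mgd)) = 2π√(0.2667/(0.966 × 1.37 × 0.407)) = 4.42 s.

4.42 s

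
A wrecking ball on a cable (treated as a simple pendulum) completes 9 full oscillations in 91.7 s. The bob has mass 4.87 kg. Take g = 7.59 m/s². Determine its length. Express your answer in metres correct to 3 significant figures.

20.0 m

T = 91.7/9 = 10.19 s.
From T = 2π√(L/g), L = gT²/(4π²) = 7.59 × 10.19²/(4π²) = 20.0 m.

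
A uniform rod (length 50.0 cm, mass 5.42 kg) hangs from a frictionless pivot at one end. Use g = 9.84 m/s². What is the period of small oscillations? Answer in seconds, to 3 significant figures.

For a physical pendulum T = 2π√(I/(mgd)), with d = 0.2500 m from pivot to centre of mass.
I_cm = mL²/12 = 5.42 × 0.500²/12 = 0.1129 kg·m²; I = I_cm + md² = 0.1129 + 5.42 × 0.2500² = 0.4517 kg·m².
T = 2π√(0.4517/(5.42 × 9.84 × 0.2500)) = 1.16 s.

1.16 s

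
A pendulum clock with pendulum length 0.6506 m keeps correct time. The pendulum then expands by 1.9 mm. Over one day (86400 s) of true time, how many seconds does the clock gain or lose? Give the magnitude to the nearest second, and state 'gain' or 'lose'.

lose 126 s

T ∝ √L, so T'/T = √(0.65250/0.6506) = 1.00146.
In 86400 s of true time the clock registers 86400/1.00146 = 86274.1 s, so it loses 126 s.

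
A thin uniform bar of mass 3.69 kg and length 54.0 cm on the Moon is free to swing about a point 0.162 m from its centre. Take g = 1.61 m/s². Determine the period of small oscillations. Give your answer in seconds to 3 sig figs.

For a physical pendulum T = 2π√(I/(mgd)), with d = 0.1620 m from pivot to centre of mass.
I_cm = mL²/12 = 3.69 × 0.540²/12 = 0.08967 kg·m²; I = I_cm + md² = 0.08967 + 3.69 × 0.1620² = 0.1865 kg·m².
T = 2π√(0.1865/(3.69 × 1.61 × 0.1620)) = 2.77 s.

2.77 s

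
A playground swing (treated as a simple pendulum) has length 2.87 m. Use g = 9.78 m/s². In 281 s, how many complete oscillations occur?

82

T = 2π√(L/g) = 2π√(2.87/9.78) = 3.404 s.
Number of complete oscillations = ⌊281/3.404⌋ = ⌊82.56⌋ = 82.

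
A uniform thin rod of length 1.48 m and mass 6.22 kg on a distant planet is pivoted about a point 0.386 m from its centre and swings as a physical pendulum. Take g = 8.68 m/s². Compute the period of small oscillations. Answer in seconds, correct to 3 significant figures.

1.98 s

For a physical pendulum T = 2π√(I/(mgd)), with d = 0.3860 m from pivot to centre of mass.
I_cm = mL²/12 = 6.22 × 1.48²/12 = 1.135 kg·m²; I = I_cm + md² = 1.135 + 6.22 × 0.3860² = 2.062 kg·m².
T = 2π√(2.062/(6.22 × 8.68 × 0.3860)) = 1.98 s.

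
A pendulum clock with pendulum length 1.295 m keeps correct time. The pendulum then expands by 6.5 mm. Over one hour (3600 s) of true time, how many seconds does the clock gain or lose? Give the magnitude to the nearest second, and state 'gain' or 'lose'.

T ∝ √L, so T'/T = √(1.30150/1.295) = 1.00251.
In 3600 s of true time the clock registers 3600/1.00251 = 3591.0 s, so it loses 9 s.

lose 9 s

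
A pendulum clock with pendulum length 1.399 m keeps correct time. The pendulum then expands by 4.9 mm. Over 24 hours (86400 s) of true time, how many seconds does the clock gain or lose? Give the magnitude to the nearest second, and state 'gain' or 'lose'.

lose 151 s

T ∝ √L, so T'/T = √(1.40390/1.399) = 1.00175.
In 86400 s of true time the clock registers 86400/1.00175 = 86249.1 s, so it loses 151 s.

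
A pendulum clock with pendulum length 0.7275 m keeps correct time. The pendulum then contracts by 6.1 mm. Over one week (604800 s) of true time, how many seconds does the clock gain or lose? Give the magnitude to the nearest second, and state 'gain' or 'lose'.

gain 2552 s

T ∝ √L, so T'/T = √(0.72140/0.7275) = 0.995799.
In 604800 s of true time the clock registers 604800/0.995799 = 607351.6 s, so it gains 2552 s.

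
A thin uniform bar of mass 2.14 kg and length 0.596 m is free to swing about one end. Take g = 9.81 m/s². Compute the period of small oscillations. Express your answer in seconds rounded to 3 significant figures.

For a physical pendulum T = 2π√(I/(mgd)), with d = 0.2980 m from pivot to centre of mass.
I_cm = mL²/12 = 2.14 × 0.596²/12 = 0.06335 kg·m²; I = I_cm + md² = 0.06335 + 2.14 × 0.2980² = 0.2534 kg·m².
T = 2π√(0.2534/(2.14 × 9.81 × 0.2980)) = 1.26 s.

1.26 s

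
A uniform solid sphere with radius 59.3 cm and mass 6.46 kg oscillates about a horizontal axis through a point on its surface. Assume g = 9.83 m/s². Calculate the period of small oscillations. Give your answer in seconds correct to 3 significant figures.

I_cm = (2/5)mr² = 0.9087 kg·m². The pivot is at distance d = 0.593 m from the centre of mass.
By the parallel-axis theorem, I = I_cm + md² = 0.9087 + 2.272 = 3.180 kg·m².
T = 2π√(I/(mgd)) = 2π√(3.180/(6.46 × 9.83 × 0.593)) = 1.83 s.

1.83 s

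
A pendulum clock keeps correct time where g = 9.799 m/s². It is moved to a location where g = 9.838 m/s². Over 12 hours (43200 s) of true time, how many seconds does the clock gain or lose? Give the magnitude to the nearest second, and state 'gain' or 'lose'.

gain 86 s

The clock's period scales as T ∝ 1/√g, so T'/T = √(9.799/9.838) = 0.998016.
In 43200 s of true time the clock registers 43200/0.998016 = 43285.9 s, so it gains 86 s.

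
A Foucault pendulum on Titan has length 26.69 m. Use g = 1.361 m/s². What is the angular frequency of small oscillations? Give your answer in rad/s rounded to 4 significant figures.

ω = √(g/L) = √(1.361/26.69) = 0.2258 rad/s.

0.2258 rad/s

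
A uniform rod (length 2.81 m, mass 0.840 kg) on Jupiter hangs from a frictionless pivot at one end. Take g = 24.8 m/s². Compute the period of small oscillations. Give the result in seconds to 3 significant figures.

For a physical pendulum T = 2π√(I/(mgd)), with d = 1.405 m from pivot to centre of mass.
I_cm = mL²/12 = 0.840 × 2.81²/12 = 0.5527 kg·m²; I = I_cm + md² = 0.5527 + 0.840 × 1.405² = 2.211 kg·m².
T = 2π√(2.211/(0.840 × 24.8 × 1.405)) = 1.73 s.

1.73 s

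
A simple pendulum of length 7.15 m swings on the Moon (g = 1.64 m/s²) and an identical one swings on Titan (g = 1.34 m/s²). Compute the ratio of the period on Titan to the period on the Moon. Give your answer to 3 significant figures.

1.11

T ∝ 1/√g, so T₂/T₁ = √(g₁/g₂) = √(1.64/1.34) = 1.11.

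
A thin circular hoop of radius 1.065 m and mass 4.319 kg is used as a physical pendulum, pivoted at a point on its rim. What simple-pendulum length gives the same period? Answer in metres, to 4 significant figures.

The equivalent simple-pendulum length is L_eq = I/(md), where I is about the pivot and d = 1.0650 m.
I_cm = mR² = 4.8987 kg·m², so I = I_cm + md² = 4.8987 + 4.8987 = 9.7974 kg·m².
L_eq = 9.7974/(4.319 × 1.0650) = 2.130 m.

2.130 m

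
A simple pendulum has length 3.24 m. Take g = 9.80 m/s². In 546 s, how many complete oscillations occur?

151

T = 2π√(L/g) = 2π√(3.24/9.80) = 3.613 s.
Number of complete oscillations = ⌊546/3.613⌋ = ⌊151.1⌋ = 151.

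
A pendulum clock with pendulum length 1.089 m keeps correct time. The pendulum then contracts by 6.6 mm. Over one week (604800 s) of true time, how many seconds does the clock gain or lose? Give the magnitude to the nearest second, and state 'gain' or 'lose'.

gain 1841 s

T ∝ √L, so T'/T = √(1.08240/1.089) = 0.996965.
In 604800 s of true time the clock registers 604800/0.996965 = 606641.1 s, so it gains 1841 s.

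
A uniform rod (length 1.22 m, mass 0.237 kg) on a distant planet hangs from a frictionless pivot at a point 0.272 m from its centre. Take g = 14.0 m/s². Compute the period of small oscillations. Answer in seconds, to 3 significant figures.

For a physical pendulum T = 2π√(I/(mgd)), with d = 0.2720 m from pivot to centre of mass.
I_cm = mL²/12 = 0.237 × 1.22²/12 = 0.02940 kg·m²; I = I_cm + md² = 0.02940 + 0.237 × 0.2720² = 0.04693 kg·m².
T = 2π√(0.04693/(0.237 × 14.0 × 0.2720)) = 1.43 s.

1.43 s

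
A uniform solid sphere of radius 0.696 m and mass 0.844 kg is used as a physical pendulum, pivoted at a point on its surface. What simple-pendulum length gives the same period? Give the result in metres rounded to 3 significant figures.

The equivalent simple-pendulum length is L_eq = I/(md), where I is about the pivot and d = 0.6960 m.
I_cm = (2/5)mR² = 0.1635 kg·m², so I = I_cm + md² = 0.1635 + 0.4088 = 0.5724 kg·m².
L_eq = 0.5724/(0.844 × 0.6960) = 0.974 m.

0.974 m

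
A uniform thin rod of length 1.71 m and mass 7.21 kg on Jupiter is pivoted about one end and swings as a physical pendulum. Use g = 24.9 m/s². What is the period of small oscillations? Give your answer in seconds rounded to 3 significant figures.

For a physical pendulum T = 2π√(I/(mgd)), with d = 0.8550 m from pivot to centre of mass.
I_cm = mL²/12 = 7.21 × 1.71²/12 = 1.757 kg·m²; I = I_cm + md² = 1.757 + 7.21 × 0.8550² = 7.028 kg·m².
T = 2π√(7.028/(7.21 × 24.9 × 0.8550)) = 1.34 s.

1.34 s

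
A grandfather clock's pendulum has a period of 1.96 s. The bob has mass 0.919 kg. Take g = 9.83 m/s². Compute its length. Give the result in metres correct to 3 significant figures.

0.957 m

From T = 2π√(L/g), L = gT²/(4π²) = 9.83 × 1.960²/(4π²) = 0.957 m.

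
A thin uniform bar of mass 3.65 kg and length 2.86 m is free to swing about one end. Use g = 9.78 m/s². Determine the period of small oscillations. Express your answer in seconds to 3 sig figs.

For a physical pendulum T = 2π√(I/(mgd)), with d = 1.430 m from pivot to centre of mass.
I_cm = mL²/12 = 3.65 × 2.86²/12 = 2.488 kg·m²; I = I_cm + md² = 2.488 + 3.65 × 1.430² = 9.952 kg·m².
T = 2π√(9.952/(3.65 × 9.78 × 1.430)) = 2.77 s.

2.77 s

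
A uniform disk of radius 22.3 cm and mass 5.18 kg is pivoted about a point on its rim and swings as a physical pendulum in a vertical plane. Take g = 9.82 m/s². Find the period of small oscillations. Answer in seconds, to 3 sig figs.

1.16 s

I_cm = ½mr² = 0.1288 kg·m². The pivot is at distance d = 0.223 m from the centre of mass.
By the parallel-axis theorem, I = I_cm + md² = 0.1288 + 0.2576 = 0.3864 kg·m².
T = 2π√(I/(mgd)) = 2π√(0.3864/(5.18 × 9.82 × 0.223)) = 1.16 s.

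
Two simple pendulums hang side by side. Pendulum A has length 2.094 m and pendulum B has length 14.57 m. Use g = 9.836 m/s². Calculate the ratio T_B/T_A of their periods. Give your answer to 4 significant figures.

T ∝ √L, so T_B/T_A = √(L_B/L_A) = √(14.57/2.094) = 2.638.

2.638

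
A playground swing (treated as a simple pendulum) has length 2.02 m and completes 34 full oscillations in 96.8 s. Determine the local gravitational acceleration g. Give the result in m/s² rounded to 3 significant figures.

T = 96.8/34 = 2.847 s.
From T = 2π√(L/g), g = 4π²L/T² = 4π² × 2.02/2.847² = 9.84 m/s².

9.84 m/s²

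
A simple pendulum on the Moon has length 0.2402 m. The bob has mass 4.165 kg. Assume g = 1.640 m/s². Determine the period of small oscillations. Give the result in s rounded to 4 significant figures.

2.405 s

T = 2π√(L/g) = 2π√(0.2402/1.640) = 2π × 0.38271 = 2.405 s.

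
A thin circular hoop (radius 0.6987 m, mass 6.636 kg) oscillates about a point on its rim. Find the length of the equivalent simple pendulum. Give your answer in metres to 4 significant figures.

1.397 m

The equivalent simple-pendulum length is L_eq = I/(md), where I is about the pivot and d = 0.69870 m.
I_cm = mR² = 3.2396 kg·m², so I = I_cm + md² = 3.2396 + 3.2396 = 6.4791 kg·m².
L_eq = 6.4791/(6.636 × 0.69870) = 1.397 m.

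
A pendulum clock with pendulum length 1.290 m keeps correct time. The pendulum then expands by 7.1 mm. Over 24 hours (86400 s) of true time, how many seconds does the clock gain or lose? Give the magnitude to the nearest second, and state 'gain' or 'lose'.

lose 237 s

T ∝ √L, so T'/T = √(1.29710/1.290) = 1.00275.
In 86400 s of true time the clock registers 86400/1.00275 = 86163.2 s, so it loses 237 s.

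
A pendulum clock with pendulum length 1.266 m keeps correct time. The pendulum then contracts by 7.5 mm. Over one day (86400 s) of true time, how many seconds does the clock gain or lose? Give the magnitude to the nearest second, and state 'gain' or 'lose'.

gain 257 s

T ∝ √L, so T'/T = √(1.25850/1.266) = 0.997034.
In 86400 s of true time the clock registers 86400/0.997034 = 86657.1 s, so it gains 257 s.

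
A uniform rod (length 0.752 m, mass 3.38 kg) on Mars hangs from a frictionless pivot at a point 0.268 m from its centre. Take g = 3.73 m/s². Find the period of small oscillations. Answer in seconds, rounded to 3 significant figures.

2.17 s

For a physical pendulum T = 2π√(I/(mgd)), with d = 0.2680 m from pivot to centre of mass.
I_cm = mL²/12 = 3.38 × 0.752²/12 = 0.1593 kg·m²; I = I_cm + md² = 0.1593 + 3.38 × 0.2680² = 0.4020 kg·m².
T = 2π√(0.4020/(3.38 × 3.73 × 0.2680)) = 2.17 s.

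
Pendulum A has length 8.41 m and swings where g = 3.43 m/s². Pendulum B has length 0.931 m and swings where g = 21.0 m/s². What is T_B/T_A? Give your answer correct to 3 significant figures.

0.134

T = 2π√(L/g), so T_B/T_A = √((L_B/g_B)/(L_A/g_A)) = √((0.931/21.0)/(8.41/3.43)) = 0.134.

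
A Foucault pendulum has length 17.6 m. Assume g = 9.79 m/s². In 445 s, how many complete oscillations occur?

52

T = 2π√(L/g) = 2π√(17.6/9.79) = 8.425 s.
Number of complete oscillations = ⌊445/8.425⌋ = ⌊52.82⌋ = 52.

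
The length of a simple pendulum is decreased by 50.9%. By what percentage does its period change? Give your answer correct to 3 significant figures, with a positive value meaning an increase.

-29.9%

T ∝ √L, so T'/T = √(0.4910) = 0.7007.
Percentage change in T = (0.7007 − 1) × 100% = -29.9%.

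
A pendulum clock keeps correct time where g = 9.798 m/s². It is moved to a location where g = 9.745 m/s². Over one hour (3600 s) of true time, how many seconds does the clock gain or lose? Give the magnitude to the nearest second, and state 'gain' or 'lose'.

The clock's period scales as T ∝ 1/√g, so T'/T = √(9.798/9.745) = 1.00272.
In 3600 s of true time the clock registers 3600/1.00272 = 3590.3 s, so it loses 10 s.

lose 10 s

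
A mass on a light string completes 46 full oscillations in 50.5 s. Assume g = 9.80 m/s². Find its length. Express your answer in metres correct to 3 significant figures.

T = 50.5/46 = 1.098 s.
From T = 2π√(L/g), L = gT²/(4π²) = 9.80 × 1.098²/(4π²) = 0.299 m.

0.299 m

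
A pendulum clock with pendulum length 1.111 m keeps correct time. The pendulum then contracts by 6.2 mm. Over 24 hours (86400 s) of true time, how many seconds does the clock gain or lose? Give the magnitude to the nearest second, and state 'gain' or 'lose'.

gain 242 s

T ∝ √L, so T'/T = √(1.10480/1.111) = 0.997206.
In 86400 s of true time the clock registers 86400/0.997206 = 86642.1 s, so it gains 242 s.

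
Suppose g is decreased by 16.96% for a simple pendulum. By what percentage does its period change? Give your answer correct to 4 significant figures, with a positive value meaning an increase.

9.738%

T ∝ 1/√g, so T'/T = 1/√(0.83040) = 1.0974.
Percentage change in T = (1.0974 − 1) × 100% = 9.738%.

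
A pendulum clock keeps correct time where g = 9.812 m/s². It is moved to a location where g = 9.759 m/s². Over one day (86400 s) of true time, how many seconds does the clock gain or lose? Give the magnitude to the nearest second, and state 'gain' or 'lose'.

lose 234 s

The clock's period scales as T ∝ 1/√g, so T'/T = √(9.812/9.759) = 1.00271.
In 86400 s of true time the clock registers 86400/1.00271 = 86166.3 s, so it loses 234 s.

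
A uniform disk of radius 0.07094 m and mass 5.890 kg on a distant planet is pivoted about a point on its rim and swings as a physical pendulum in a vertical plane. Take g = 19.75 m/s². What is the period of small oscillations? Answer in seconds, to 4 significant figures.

I_cm = ½mr² = 0.014821 kg·m². The pivot is at distance d = 0.07094 m from the centre of mass.
By the parallel-axis theorem, I = I_cm + md² = 0.014821 + 0.029641 = 0.044462 kg·m².
T = 2π√(I/(mgd)) = 2π√(0.044462/(5.890 × 19.75 × 0.07094)) = 0.4612 s.

0.4612 s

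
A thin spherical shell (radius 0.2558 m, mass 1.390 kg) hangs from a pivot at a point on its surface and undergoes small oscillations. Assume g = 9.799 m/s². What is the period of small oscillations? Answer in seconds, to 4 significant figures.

I_cm = (2/3)mr² = 0.060635 kg·m². The pivot is at distance d = 0.2558 m from the centre of mass.
By the parallel-axis theorem, I = I_cm + md² = 0.060635 + 0.090953 = 0.15159 kg·m².
T = 2π√(I/(mgd)) = 2π√(0.15159/(1.390 × 9.799 × 0.2558)) = 1.311 s.

1.311 s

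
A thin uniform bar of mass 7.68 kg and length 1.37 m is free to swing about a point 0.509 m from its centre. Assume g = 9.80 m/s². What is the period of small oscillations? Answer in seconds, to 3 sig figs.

1.81 s

For a physical pendulum T = 2π√(I/(mgd)), with d = 0.5090 m from pivot to centre of mass.
I_cm = mL²/12 = 7.68 × 1.37²/12 = 1.201 kg·m²; I = I_cm + md² = 1.201 + 7.68 × 0.5090² = 3.191 kg·m².
T = 2π√(3.191/(7.68 × 9.80 × 0.5090)) = 1.81 s.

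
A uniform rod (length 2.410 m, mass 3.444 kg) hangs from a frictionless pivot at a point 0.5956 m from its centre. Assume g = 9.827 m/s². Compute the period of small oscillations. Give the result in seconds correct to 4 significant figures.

For a physical pendulum T = 2π√(I/(mgd)), with d = 0.59560 m from pivot to centre of mass.
I_cm = mL²/12 = 3.444 × 2.410²/12 = 1.6669 kg·m²; I = I_cm + md² = 1.6669 + 3.444 × 0.59560² = 2.8886 kg·m².
T = 2π√(2.8886/(3.444 × 9.827 × 0.59560)) = 2.379 s.

2.379 s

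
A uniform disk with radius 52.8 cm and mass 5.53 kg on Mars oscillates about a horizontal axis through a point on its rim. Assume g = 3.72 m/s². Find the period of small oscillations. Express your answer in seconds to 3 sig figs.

2.90 s

I_cm = ½mr² = 0.7708 kg·m². The pivot is at distance d = 0.528 m from the centre of mass.
By the parallel-axis theorem, I = I_cm + md² = 0.7708 + 1.542 = 2.313 kg·m².
T = 2π√(I/(mgd)) = 2π√(2.313/(5.53 × 3.72 × 0.528)) = 2.90 s.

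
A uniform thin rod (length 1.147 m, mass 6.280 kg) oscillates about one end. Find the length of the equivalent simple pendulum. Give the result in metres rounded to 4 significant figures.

The equivalent simple-pendulum length is L_eq = I/(md), where I is about the pivot and d = 0.57350 m.
I_cm = (1/12)mL² = 0.68850 kg·m², so I = I_cm + md² = 0.68850 + 2.0655 = 2.7540 kg·m².
L_eq = 2.7540/(6.280 × 0.57350) = 0.7647 m.

0.7647 m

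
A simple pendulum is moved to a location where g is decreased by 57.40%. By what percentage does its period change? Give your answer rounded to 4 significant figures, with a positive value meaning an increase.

53.21%

T ∝ 1/√g, so T'/T = 1/√(0.42600) = 1.5321.
Percentage change in T = (1.5321 − 1) × 100% = 53.21%.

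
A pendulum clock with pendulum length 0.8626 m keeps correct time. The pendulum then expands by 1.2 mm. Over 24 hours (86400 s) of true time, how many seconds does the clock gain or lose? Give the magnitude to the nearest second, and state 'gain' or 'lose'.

T ∝ √L, so T'/T = √(0.86380/0.8626) = 1.00070.
In 86400 s of true time the clock registers 86400/1.00070 = 86340.0 s, so it loses 60 s.

lose 60 s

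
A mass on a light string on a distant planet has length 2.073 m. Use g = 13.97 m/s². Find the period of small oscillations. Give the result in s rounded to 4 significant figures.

T = 2π√(L/g) = 2π√(2.073/13.97) = 2π × 0.38521 = 2.420 s.

2.420 s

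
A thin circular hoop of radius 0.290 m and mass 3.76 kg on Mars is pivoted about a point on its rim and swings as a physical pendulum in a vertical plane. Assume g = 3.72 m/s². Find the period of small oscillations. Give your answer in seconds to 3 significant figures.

2.48 s

I_cm = mr² = 0.3162 kg·m². The pivot is at distance d = 0.290 m from the centre of mass.
By the parallel-axis theorem, I = I_cm + md² = 0.3162 + 0.3162 = 0.6324 kg·m².
T = 2π√(I/(mgd)) = 2π√(0.6324/(3.76 × 3.72 × 0.290)) = 2.48 s.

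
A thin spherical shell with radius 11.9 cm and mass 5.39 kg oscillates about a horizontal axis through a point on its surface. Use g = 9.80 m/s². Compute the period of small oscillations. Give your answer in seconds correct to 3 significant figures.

0.894 s

I_cm = (2/3)mr² = 0.05089 kg·m². The pivot is at distance d = 0.119 m from the centre of mass.
By the parallel-axis theorem, I = I_cm + md² = 0.05089 + 0.07633 = 0.1272 kg·m².
T = 2π√(I/(mgd)) = 2π√(0.1272/(5.39 × 9.80 × 0.119)) = 0.894 s.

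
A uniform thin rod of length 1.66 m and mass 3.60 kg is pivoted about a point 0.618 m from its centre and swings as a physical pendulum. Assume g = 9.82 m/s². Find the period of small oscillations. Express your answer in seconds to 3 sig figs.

1.99 s

For a physical pendulum T = 2π√(I/(mgd)), with d = 0.6180 m from pivot to centre of mass.
I_cm = mL²/12 = 3.60 × 1.66²/12 = 0.8267 kg·m²; I = I_cm + md² = 0.8267 + 3.60 × 0.6180² = 2.202 kg·m².
T = 2π√(2.202/(3.60 × 9.82 × 0.6180)) = 1.99 s.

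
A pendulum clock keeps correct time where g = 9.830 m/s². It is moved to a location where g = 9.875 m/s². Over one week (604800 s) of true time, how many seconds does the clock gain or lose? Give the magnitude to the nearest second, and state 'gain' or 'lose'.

gain 1383 s

The clock's period scales as T ∝ 1/√g, so T'/T = √(9.830/9.875) = 0.997719.
In 604800 s of true time the clock registers 604800/0.997719 = 606182.8 s, so it gains 1383 s.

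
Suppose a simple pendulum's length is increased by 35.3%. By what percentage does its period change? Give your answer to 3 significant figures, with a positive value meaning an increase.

T ∝ √L, so T'/T = √(1.353) = 1.163.
Percentage change in T = (1.163 − 1) × 100% = 16.3%.

16.3%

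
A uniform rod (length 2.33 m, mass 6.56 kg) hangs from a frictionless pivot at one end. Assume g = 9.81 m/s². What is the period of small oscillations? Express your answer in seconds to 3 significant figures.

For a physical pendulum T = 2π√(I/(mgd)), with d = 1.165 m from pivot to centre of mass.
I_cm = mL²/12 = 6.56 × 2.33²/12 = 2.968 kg·m²; I = I_cm + md² = 2.968 + 6.56 × 1.165² = 11.87 kg·m².
T = 2π√(11.87/(6.56 × 9.81 × 1.165)) = 2.50 s.

2.50 s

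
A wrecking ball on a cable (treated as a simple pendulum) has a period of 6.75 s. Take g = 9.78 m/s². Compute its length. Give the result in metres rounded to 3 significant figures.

From T = 2π√(L/g), L = gT²/(4π²) = 9.78 × 6.750²/(4π²) = 11.3 m.

11.3 m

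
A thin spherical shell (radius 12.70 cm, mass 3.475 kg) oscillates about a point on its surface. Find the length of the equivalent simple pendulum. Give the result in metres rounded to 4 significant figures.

0.2117 m

The equivalent simple-pendulum length is L_eq = I/(md), where I is about the pivot and d = 0.12700 m.
I_cm = (2/3)mR² = 0.037366 kg·m², so I = I_cm + md² = 0.037366 + 0.056048 = 0.093414 kg·m².
L_eq = 0.093414/(3.475 × 0.12700) = 0.2117 m.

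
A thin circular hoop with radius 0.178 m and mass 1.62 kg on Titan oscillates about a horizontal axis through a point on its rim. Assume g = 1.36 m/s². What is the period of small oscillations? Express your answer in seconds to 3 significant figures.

I_cm = mr² = 0.05133 kg·m². The pivot is at distance d = 0.178 m from the centre of mass.
By the parallel-axis theorem, I = I_cm + md² = 0.05133 + 0.05133 = 0.1027 kg·m².
T = 2π√(I/(mgd)) = 2π√(0.1027/(1.62 × 1.36 × 0.178)) = 3.21 s.

3.21 s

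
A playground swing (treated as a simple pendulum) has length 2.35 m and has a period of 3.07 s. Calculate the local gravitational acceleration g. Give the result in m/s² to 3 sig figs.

From T = 2π√(L/g), g = 4π²L/T² = 4π² × 2.35/3.070² = 9.84 m/s².

9.84 m/s²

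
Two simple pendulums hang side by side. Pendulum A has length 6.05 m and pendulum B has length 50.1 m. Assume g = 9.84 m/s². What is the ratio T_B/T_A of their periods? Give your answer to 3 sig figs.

T ∝ √L, so T_B/T_A = √(L_B/L_A) = √(50.1/6.05) = 2.88.

2.88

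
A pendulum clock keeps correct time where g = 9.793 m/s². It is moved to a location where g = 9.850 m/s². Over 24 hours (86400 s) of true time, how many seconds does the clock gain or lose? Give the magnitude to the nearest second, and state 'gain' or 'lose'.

gain 251 s

The clock's period scales as T ∝ 1/√g, so T'/T = √(9.793/9.850) = 0.997102.
In 86400 s of true time the clock registers 86400/0.997102 = 86651.1 s, so it gains 251 s.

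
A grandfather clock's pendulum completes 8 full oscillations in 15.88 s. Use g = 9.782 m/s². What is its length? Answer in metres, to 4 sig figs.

0.9763 m

T = 15.88/8 = 1.9850 s.
From T = 2π√(L/g), L = gT²/(4π²) = 9.782 × 1.9850²/(4π²) = 0.9763 m.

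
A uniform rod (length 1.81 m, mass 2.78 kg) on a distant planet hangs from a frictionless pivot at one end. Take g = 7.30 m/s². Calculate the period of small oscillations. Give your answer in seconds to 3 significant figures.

For a physical pendulum T = 2π√(I/(mgd)), with d = 0.9050 m from pivot to centre of mass.
I_cm = mL²/12 = 2.78 × 1.81²/12 = 0.7590 kg·m²; I = I_cm + md² = 0.7590 + 2.78 × 0.9050² = 3.036 kg·m².
T = 2π√(3.036/(2.78 × 7.30 × 0.9050)) = 2.55 s.

2.55 s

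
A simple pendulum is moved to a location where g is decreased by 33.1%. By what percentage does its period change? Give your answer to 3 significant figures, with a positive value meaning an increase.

22.3%

T ∝ 1/√g, so T'/T = 1/√(0.6690) = 1.223.
Percentage change in T = (1.223 − 1) × 100% = 22.3%.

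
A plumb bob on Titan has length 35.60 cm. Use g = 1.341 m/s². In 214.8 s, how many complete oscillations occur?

66

T = 2π√(L/g) = 2π√(0.3560/1.341) = 3.2374 s.
Number of complete oscillations = ⌊214.8/3.2374⌋ = ⌊66.350⌋ = 66.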